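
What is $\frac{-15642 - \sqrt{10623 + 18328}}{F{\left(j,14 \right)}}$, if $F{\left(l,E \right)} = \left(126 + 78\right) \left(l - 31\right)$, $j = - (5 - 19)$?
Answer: $\frac{2607}{578} + \frac{\sqrt{28951}}{3468} \approx 4.5594$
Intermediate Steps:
$j = 14$ ($j = \left(-1\right) \left(-14\right) = 14$)
$F{\left(l,E \right)} = -6324 + 204 l$ ($F{\left(l,E \right)} = 204 \left(-31 + l\right) = -6324 + 204 l$)
$\frac{-15642 - \sqrt{10623 + 18328}}{F{\left(j,14 \right)}} = \frac{-15642 - \sqrt{10623 + 18328}}{-6324 + 204 \cdot 14} = \frac{-15642 - \sqrt{28951}}{-6324 + 2856} = \frac{-15642 - \sqrt{28951}}{-3468} = \left(-15642 - \sqrt{28951}\right) \left(- \frac{1}{3468}\right) = \frac{2607}{578} + \frac{\sqrt{28951}}{3468}$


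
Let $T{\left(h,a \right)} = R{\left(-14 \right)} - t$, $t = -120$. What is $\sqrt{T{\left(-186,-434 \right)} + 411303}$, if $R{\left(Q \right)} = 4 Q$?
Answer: $\sqrt{411367} \approx 641.38$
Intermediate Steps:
$T{\left(h,a \right)} = 64$ ($T{\left(h,a \right)} = 4 \left(-14\right) - -120 = -56 + 120 = 64$)
$\sqrt{T{\left(-186,-434 \right)} + 411303} = \sqrt{64 + 411303} = \sqrt{411367}$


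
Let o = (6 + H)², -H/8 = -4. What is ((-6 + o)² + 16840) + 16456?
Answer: 2101140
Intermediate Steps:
H = 32 (H = -8*(-4) = 32)
o = 1444 (o = (6 + 32)² = 38² = 1444)
((-6 + o)² + 16840) + 16456 = ((-6 + 1444)² + 16840) + 16456 = (1438² + 16840) + 16456 = (2067844 + 16840) + 16456 = 2084684 + 16456 = 2101140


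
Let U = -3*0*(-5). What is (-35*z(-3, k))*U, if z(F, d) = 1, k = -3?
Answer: 0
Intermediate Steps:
U = 0 (U = 0*(-5) = 0)
(-35*z(-3, k))*U = -35*1*0 = -35*0 = 0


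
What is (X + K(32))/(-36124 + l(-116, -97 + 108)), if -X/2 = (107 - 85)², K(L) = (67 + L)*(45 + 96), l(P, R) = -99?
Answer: -1181/3293 ≈ -0.35864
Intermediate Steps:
K(L) = 9447 + 141*L (K(L) = (67 + L)*141 = 9447 + 141*L)
X = -968 (X = -2*(107 - 85)² = -2*22² = -2*484 = -968)
(X + K(32))/(-36124 + l(-116, -97 + 108)) = (-968 + (9447 + 141*32))/(-36124 - 99) = (-968 + (9447 + 4512))/(-36223) = (-968 + 13959)*(-1/36223) = 12991*(-1/36223) = -1181/3293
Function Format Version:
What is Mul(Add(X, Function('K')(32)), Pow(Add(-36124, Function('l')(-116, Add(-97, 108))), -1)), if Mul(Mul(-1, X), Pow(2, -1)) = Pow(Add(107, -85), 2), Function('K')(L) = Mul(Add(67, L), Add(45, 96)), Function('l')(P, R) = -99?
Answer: Rational(-1181, 3293) ≈ -0.35864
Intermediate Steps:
Function('K')(L) = Add(9447, Mul(141, L)) (Function('K')(L) = Mul(Add(67, L), 141) = Add(9447, Mul(141, L)))
X = -968 (X = Mul(-2, Pow(Add(107, -85), 2)) = Mul(-2, Pow(22, 2)) = Mul(-2, 484) = -968)
Mul(Add(X, Function('K')(32)), Pow(Add(-36124, Function('l')(-116, Add(-97, 108))), -1)) = Mul(Add(-968, Add(9447, Mul(141, 32))), Pow(Add(-36124, -99), -1)) = Mul(Add(-968, Add(9447, 4512)), Pow(-36223, -1)) = Mul(Add(-968, 13959), Rational(-1, 36223)) = Mul(12991, Rational(-1, 36223)) = Rational(-1181, 3293)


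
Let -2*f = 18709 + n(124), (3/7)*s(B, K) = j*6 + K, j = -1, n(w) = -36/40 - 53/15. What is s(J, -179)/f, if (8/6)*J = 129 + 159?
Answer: 25900/561137 ≈ 0.046156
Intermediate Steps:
J = 216 (J = 3*(129 + 159)/4 = (¾)*288 = 216)
n(w) = -133/30 (n(w) = -36*1/40 - 53*1/15 = -9/10 - 53/15 = -133/30)
s(B, K) = -14 + 7*K/3 (s(B, K) = 7*(-1*6 + K)/3 = 7*(-6 + K)/3 = -14 + 7*K/3)
f = -561137/60 (f = -(18709 - 133/30)/2 = -½*561137/30 = -561137/60 ≈ -9352.3)
s(J, -179)/f = (-14 + (7/3)*(-179))/(-561137/60) = (-14 - 1253/3)*(-60/561137) = -1295/3*(-60/561137) = 25900/561137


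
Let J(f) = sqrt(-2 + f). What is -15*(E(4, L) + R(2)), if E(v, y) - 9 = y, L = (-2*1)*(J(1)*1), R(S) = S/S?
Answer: -150 + 30*I ≈ -150.0 + 30.0*I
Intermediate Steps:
R(S) = 1
L = -2*I (L = (-2*1)*(sqrt(-2 + 1)*1) = -2*sqrt(-1) = -2*I ≈ -2.0*I)
E(v, y) = 9 + y
-15*(E(4, L) + R(2)) = -15*((9 - 2*I) + 1) = -15*(10 - 2*I) = -150 + 30*I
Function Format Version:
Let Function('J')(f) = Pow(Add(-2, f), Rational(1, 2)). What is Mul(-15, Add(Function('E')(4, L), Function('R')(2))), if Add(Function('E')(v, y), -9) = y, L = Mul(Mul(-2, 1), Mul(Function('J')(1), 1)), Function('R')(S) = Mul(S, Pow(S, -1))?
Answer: Add(-150, Mul(30, I)) ≈ Add(-150.00, Mul(30.000, I))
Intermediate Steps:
Function('R')(S) = 1
L = Mul(-2, I) (L = Mul(Mul(-2, 1), Mul(Pow(Add(-2, 1), Rational(1, 2)), 1)) = Mul(-2, Mul(Pow(-1, Rational(1, 2)), 1)) = Mul(-2, Mul(I, 1)) = Mul(-2, I) ≈ Mul(-2.0000, I))
Function('E')(v, y) = Add(9, y)
Mul(-15, Add(Function('E')(4, L), Function('R')(2))) = Mul(-15, Add(Add(9, Mul(-2, I)), 1)) = Mul(-15, Add(10, Mul(-2, I))) = Add(-150, Mul(30, I))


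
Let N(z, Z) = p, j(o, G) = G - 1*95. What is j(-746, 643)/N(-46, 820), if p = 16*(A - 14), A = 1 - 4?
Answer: -137/68 ≈ -2.0147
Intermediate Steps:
j(o, G) = -95 + G (j(o, G) = G - 95 = -95 + G)
A = -3
p = -272 (p = 16*(-3 - 14) = 16*(-17) = -272)
N(z, Z) = -272
j(-746, 643)/N(-46, 820) = (-95 + 643)/(-272) = 548*(-1/272) = -137/68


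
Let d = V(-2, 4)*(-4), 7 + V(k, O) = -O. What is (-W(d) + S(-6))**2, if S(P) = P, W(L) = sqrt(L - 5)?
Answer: (6 + sqrt(39))**2 ≈ 149.94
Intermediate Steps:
V(k, O) = -7 - O
d = 44 (d = (-7 - 1*4)*(-4) = (-7 - 4)*(-4) = -11*(-4) = 44)
W(L) = sqrt(-5 + L)
(-W(d) + S(-6))**2 = (-sqrt(-5 + 44) - 6)**2 = (-sqrt(39) - 6)**2 = (-6 - sqrt(39))**2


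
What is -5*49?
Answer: -245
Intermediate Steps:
-5*49 = -245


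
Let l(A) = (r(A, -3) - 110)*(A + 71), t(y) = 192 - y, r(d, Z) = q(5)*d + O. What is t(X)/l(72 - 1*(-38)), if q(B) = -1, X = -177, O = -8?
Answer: -123/13756 ≈ -0.0089415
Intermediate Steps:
r(d, Z) = -8 - d (r(d, Z) = -d - 8 = -8 - d)
l(A) = (-118 - A)*(71 + A) (l(A) = ((-8 - A) - 110)*(A + 71) = (-118 - A)*(71 + A))
t(X)/l(72 - 1*(-38)) = (192 - 1*(-177))/(-8378 - (72 - 1*(-38))**2 - 189*(72 - 1*(-38))) = (192 + 177)/(-8378 - (72 + 38)**2 - 189*(72 + 38)) = 369/(-8378 - 1*110**2 - 189*110) = 369/(-8378 - 1*12100 - 20790) = 369/(-8378 - 12100 - 20790) = 369/(-41268) = 369*(-1/41268) = -123/13756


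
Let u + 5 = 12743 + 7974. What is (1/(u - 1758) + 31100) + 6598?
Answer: 714527893/18954 ≈ 37698.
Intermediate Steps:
u = 20712 (u = -5 + (12743 + 7974) = -5 + 20717 = 20712)
(1/(u - 1758) + 31100) + 6598 = (1/(20712 - 1758) + 31100) + 6598 = (1/18954 + 31100) + 6598 = 589469401/18954 + 6598 = 714527893/18954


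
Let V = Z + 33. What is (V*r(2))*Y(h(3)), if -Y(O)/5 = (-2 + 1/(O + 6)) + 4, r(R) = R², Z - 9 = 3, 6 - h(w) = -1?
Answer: -24300/13 ≈ -1869.2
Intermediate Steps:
h(w) = 7 (h(w) = 6 - 1*(-1) = 6 + 1 = 7)
Z = 12 (Z = 9 + 3 = 12)
V = 45 (V = 12 + 33 = 45)
Y(O) = -10 - 5/(6 + O) (Y(O) = -5*((-2 + 1/(O + 6)) + 4) = -5*((-2 + 1/(6 + O)) + 4) = -5*(2 + 1/(6 + O)) = -10 - 5/(6 + O))
(V*r(2))*Y(h(3)) = (45*2²)*(5*(-13 - 2*7)/(6 + 7)) = (45*4)*(5*(-13 - 14)/13) = 180*(5*(1/13)*(-27)) = 180*(-135/13) = -24300/13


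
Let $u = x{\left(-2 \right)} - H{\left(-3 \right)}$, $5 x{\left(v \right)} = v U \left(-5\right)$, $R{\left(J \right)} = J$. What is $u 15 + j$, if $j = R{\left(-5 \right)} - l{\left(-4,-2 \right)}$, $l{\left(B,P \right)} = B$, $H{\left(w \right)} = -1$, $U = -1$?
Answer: $-16$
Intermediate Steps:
$x{\left(v \right)} = v$ ($x{\left(v \right)} = \frac{v \left(-1\right) \left(-5\right)}{5} = \frac{- v \left(-5\right)}{5} = \frac{5 v}{5} = v$)
$j = -1$ ($j = -5 - -4 = -5 + 4 = -1$)
$u = -1$ ($u = -2 - -1 = -2 + 1 = -1$)
$u 15 + j = \left(-1\right) 15 - 1 = -15 - 1 = -16$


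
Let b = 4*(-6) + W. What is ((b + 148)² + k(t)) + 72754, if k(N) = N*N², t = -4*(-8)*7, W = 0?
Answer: 11327554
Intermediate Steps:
t = 224 (t = 32*7 = 224)
b = -24 (b = 4*(-6) + 0 = -24 + 0 = -24)
k(N) = N³
((b + 148)² + k(t)) + 72754 = ((-24 + 148)² + 224³) + 72754 = (124² + 11239424) + 72754 = (15376 + 11239424) + 72754 = 11254800 + 72754 = 11327554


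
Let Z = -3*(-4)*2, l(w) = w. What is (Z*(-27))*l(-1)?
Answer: 648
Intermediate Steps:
Z = 24 (Z = 12*2 = 24)
(Z*(-27))*l(-1) = (24*(-27))*(-1) = -648*(-1) = 648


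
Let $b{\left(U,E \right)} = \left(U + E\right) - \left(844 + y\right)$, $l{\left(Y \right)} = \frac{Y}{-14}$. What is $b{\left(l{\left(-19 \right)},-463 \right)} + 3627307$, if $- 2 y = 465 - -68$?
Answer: $\frac{25383875}{7} \approx 3.6263 \cdot 10^{6}$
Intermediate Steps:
$y = - \frac{533}{2}$ ($y = - \frac{465 - -68}{2} = - \frac{465 + 68}{2} = \left(- \frac{1}{2}\right) 533 = - \frac{533}{2} \approx -266.5$)
$l{\left(Y \right)} = - \frac{Y}{14}$ ($l{\left(Y \right)} = Y \left(- \frac{1}{14}\right) = - \frac{Y}{14}$)
$b{\left(U,E \right)} = - \frac{1155}{2} + E + U$ ($b{\left(U,E \right)} = \left(U + E\right) - \frac{1155}{2} = \left(E + U\right) + \left(-844 + \frac{533}{2}\right) = \left(E + U\right) - \frac{1155}{2} = - \frac{1155}{2} + E + U$)
$b{\left(l{\left(-19 \right)},-463 \right)} + 3627307 = \left(- \frac{1155}{2} - 463 - - \frac{19}{14}\right) + 3627307 = \left(- \frac{1155}{2} - 463 + \frac{19}{14}\right) + 3627307 = - \frac{7274}{7} + 3627307 = \frac{25383875}{7}$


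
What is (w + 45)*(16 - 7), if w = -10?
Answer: 315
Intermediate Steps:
(w + 45)*(16 - 7) = (-10 + 45)*(16 - 7) = 35*9 = 315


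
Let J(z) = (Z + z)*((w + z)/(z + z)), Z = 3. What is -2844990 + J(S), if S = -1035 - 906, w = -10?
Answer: -1841338703/647 ≈ -2.8460e+6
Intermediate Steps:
S = -1941
J(z) = (-10 + z)*(3 + z)/(2*z) (J(z) = (3 + z)*((-10 + z)/(z + z)) = (3 + z)*((-10 + z)/((2*z))) = (3 + z)*((-10 + z)*(1/(2*z))) = (3 + z)*((-10 + z)/(2*z)) = (-10 + z)*(3 + z)/(2*z))
-2844990 + J(S) = -2844990 + (½)*(-30 - 1941*(-7 - 1941))/(-1941) = -2844990 + (½)*(-1/1941)*(-30 - 1941*(-1948)) = -2844990 + (½)*(-1/1941)*(-30 + 3781068) = -2844990 + (½)*(-1/1941)*3781038 = -2844990 - 630173/647 = -1841338703/647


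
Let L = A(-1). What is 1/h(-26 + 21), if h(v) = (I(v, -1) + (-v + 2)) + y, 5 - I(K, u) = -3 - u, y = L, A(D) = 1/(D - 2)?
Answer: 3/41 ≈ 0.073171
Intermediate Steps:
A(D) = 1/(-2 + D)
L = -1/3 (L = 1/(-2 - 1) = 1/(-3) = -1/3 ≈ -0.33333)
y = -1/3 ≈ -0.33333
I(K, u) = 8 + u (I(K, u) = 5 - (-3 - u) = 5 + (3 + u) = 8 + u)
h(v) = 26/3 - v (h(v) = ((8 - 1) + (-v + 2)) - 1/3 = (7 + (2 - v)) - 1/3 = (9 - v) - 1/3 = 26/3 - v)
1/h(-26 + 21) = 1/(26/3 - (-26 + 21)) = 1/(26/3 - 1*(-5)) = 1/(26/3 + 5) = 1/(41/3) = 3/41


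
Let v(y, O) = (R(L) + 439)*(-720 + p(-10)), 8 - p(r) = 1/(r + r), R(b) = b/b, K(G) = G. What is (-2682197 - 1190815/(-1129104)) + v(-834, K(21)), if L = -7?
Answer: -3382179031505/1129104 ≈ -2.9955e+6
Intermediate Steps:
R(b) = 1
p(r) = 8 - 1/(2*r) (p(r) = 8 - 1/(r + r) = 8 - 1/(2*r))
v(y, O) = -313258 (v(y, O) = (1 + 439)*(-720 + (8 - ½/(-10))) = 440*(-720 + (8 - ½*(-⅒))) = 440*(-720 + (8 + 1/20)) = 440*(-720 + 161/20) = 440*(-14239/20) = -313258)
(-2682197 - 1190815/(-1129104)) + v(-834, K(21)) = (-2682197 - 1190815/(-1129104)) - 313258 = (-2682197 - 1190815*(-1/1129104)) - 313258 = (-2682197 + 1190815/1129104) - 313258 = -3028478170673/1129104 - 313258 = -3382179031505/1129104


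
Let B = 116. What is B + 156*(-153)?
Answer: -23752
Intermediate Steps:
B + 156*(-153) = 116 + 156*(-153) = 116 - 23868 = -23752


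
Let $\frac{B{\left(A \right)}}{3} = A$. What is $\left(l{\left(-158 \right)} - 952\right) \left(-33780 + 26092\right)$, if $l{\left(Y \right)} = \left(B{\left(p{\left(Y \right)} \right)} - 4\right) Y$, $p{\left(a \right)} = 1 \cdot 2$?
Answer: $9748384$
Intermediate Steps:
$p{\left(a \right)} = 2$
$B{\left(A \right)} = 3 A$
$l{\left(Y \right)} = 2 Y$ ($l{\left(Y \right)} = \left(3 \cdot 2 - 4\right) Y = \left(6 - 4\right) Y = 2 Y$)
$\left(l{\left(-158 \right)} - 952\right) \left(-33780 + 26092\right) = \left(2 \left(-158\right) - 952\right) \left(-33780 + 26092\right) = \left(-316 - 952\right) \left(-7688\right) = \left(-1268\right) \left(-7688\right) = 9748384$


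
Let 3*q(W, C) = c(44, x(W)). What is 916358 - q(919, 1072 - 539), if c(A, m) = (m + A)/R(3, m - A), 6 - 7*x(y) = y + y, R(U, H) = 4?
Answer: 6414633/7 ≈ 9.1638e+5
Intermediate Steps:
x(y) = 6/7 - 2*y/7 (x(y) = 6/7 - (y + y)/7 = 6/7 - 2*y/7)
c(A, m) = A/4 + m/4 (c(A, m) = (m + A)/4 = (A + m)*(¼) = A/4 + m/4)
q(W, C) = 157/42 - W/42 (q(W, C) = ((¼)*44 + (6/7 - 2*W/7)/4)/3 = (11 + (3/14 - W/14))/3 = (157/14 - W/14)/3 = 157/42 - W/42)
916358 - q(919, 1072 - 539) = 916358 - (157/42 - 1/42*919) = 916358 - (157/42 - 919/42) = 916358 - 1*(-127/7) = 916358 + 127/7 = 6414633/7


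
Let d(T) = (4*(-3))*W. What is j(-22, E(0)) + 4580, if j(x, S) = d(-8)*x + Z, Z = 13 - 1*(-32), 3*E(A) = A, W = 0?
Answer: 4625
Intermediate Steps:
E(A) = A/3
Z = 45 (Z = 13 + 32 = 45)
d(T) = 0 (d(T) = (4*(-3))*0 = -12*0 = 0)
j(x, S) = 45 (j(x, S) = 0*x + 45 = 0 + 45 = 45)
j(-22, E(0)) + 4580 = 45 + 4580 = 4625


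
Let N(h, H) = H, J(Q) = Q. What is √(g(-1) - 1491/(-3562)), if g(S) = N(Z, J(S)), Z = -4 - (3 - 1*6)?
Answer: I*√7376902/3562 ≈ 0.76251*I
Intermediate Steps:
Z = -1 (Z = -4 - (3 - 6) = -4 - 1*(-3) = -4 + 3 = -1)
g(S) = S
√(g(-1) - 1491/(-3562)) = √(-1 - 1491/(-3562)) = √(-1 - 1491*(-1/3562)) = √(-1 + 1491/3562) = √(-2071/3562) = I*√7376902/3562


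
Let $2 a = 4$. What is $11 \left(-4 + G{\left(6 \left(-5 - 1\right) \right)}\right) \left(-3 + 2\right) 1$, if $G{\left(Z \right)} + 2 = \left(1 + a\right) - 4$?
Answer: $77$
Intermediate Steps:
$a = 2$ ($a = \frac{1}{2} \cdot 4 = 2$)
$G{\left(Z \right)} = -3$ ($G{\left(Z \right)} = -2 + \left(\left(1 + 2\right) - 4\right) = -2 + \left(3 - 4\right) = -2 - 1 = -3$)
$11 \left(-4 + G{\left(6 \left(-5 - 1\right) \right)}\right) \left(-3 + 2\right) 1 = 11 \left(-4 - 3\right) \left(-3 + 2\right) 1 = 11 \left(\left(-7\right) \left(-1\right)\right) 1 = 11 \cdot 7 \cdot 1 = 77 \cdot 1 = 77$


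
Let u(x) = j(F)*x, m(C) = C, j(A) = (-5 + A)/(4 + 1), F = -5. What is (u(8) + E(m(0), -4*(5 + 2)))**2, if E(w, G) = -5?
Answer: 441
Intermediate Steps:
j(A) = -1 + A/5 (j(A) = (-5 + A)/5 = (-5 + A)*(1/5) = -1 + A/5)
u(x) = -2*x (u(x) = (-1 + (1/5)*(-5))*x = (-1 - 1)*x = -2*x)
(u(8) + E(m(0), -4*(5 + 2)))**2 = (-2*8 - 5)**2 = (-16 - 5)**2 = (-21)**2 = 441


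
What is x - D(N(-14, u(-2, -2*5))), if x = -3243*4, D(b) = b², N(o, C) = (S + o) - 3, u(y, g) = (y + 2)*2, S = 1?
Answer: -13228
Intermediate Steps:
u(y, g) = 4 + 2*y (u(y, g) = (2 + y)*2 = 4 + 2*y)
N(o, C) = -2 + o (N(o, C) = (1 + o) - 3 = -2 + o)
x = -12972
x - D(N(-14, u(-2, -2*5))) = -12972 - (-2 - 14)² = -12972 - 1*(-16)² = -12972 - 1*256 = -12972 - 256 = -13228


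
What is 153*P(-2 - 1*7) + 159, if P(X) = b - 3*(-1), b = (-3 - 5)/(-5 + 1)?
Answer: 924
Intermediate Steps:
b = 2 (b = -8/(-4) = -8*(-1/4) = 2)
P(X) = 5 (P(X) = 2 - 3*(-1) = 2 + 3 = 5)
153*P(-2 - 1*7) + 159 = 153*5 + 159 = 765 + 159 = 924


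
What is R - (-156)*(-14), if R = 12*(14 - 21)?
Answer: -2268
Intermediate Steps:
R = -84 (R = 12*(-7) = -84)
R - (-156)*(-14) = -84 - (-156)*(-14) = -84 - 1*2184 = -84 - 2184 = -2268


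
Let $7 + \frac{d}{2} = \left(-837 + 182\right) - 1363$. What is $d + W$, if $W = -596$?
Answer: $-4646$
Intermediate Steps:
$d = -4050$ ($d = -14 + 2 \left(\left(-837 + 182\right) - 1363\right) = -14 + 2 \left(-655 - 1363\right) = -14 + 2 \left(-2018\right) = -14 - 4036 = -4050$)
$d + W = -4050 - 596 = -4646$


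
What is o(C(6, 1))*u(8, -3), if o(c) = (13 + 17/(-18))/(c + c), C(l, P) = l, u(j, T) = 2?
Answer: 217/108 ≈ 2.0093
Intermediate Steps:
o(c) = 217/(36*c) (o(c) = (13 + 17*(-1/18))/((2*c)) = (13 - 17/18)*(1/(2*c)) = 217*(1/(2*c))/18 = 217/(36*c))
o(C(6, 1))*u(8, -3) = ((217/36)/6)*2 = ((217/36)*(⅙))*2 = (217/216)*2 = 217/108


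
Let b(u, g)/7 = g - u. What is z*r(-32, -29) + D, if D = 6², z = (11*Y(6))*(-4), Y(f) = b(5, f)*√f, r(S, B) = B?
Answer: 36 + 8932*√6 ≈ 21915.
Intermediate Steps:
b(u, g) = -7*u + 7*g (b(u, g) = 7*(g - u) = -7*u + 7*g)
Y(f) = √f*(-35 + 7*f) (Y(f) = (-7*5 + 7*f)*√f = (-35 + 7*f)*√f = √f*(-35 + 7*f))
z = -308*√6 (z = (11*(7*√6*(-5 + 6)))*(-4) = (11*(7*√6*1))*(-4) = (11*(7*√6))*(-4) = (77*√6)*(-4) = -308*√6 ≈ -754.44)
D = 36
z*r(-32, -29) + D = -308*√6*(-29) + 36 = 8932*√6 + 36 = 36 + 8932*√6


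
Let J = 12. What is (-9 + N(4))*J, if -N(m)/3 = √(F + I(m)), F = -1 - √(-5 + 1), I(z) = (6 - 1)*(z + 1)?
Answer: -108 - 36*√(24 - 2*I) ≈ -284.52 + 7.3421*I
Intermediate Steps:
I(z) = 5 + 5*z (I(z) = 5*(1 + z) = 5 + 5*z)
F = -1 - 2*I (F = -1 - √(-4) = -1 - 2*I ≈ -1.0 - 2.0*I)
N(m) = -3*√(4 - 2*I + 5*m) (N(m) = -3*√((-1 - 2*I) + (5 + 5*m)) = -3*√(4 - 2*I + 5*m))
(-9 + N(4))*J = (-9 - 3*√(4 - 2*I + 5*4))*12 = (-9 - 3*√(4 - 2*I + 20))*12 = (-9 - 3*√(24 - 2*I))*12 = -108 - 36*√(24 - 2*I)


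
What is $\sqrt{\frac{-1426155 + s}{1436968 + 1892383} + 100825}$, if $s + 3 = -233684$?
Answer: $\frac{\sqrt{1117597058840468283}}{3329351} \approx 317.53$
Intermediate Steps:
$s = -233687$ ($s = -3 - 233684 = -233687$)
$\sqrt{\frac{-1426155 + s}{1436968 + 1892383} + 100825} = \sqrt{\frac{-1426155 - 233687}{1436968 + 1892383} + 100825} = \sqrt{- \frac{1659842}{3329351} + 100825} = \sqrt{\frac{335680154733}{3329351}} = \frac{\sqrt{1117597058840468283}}{3329351}$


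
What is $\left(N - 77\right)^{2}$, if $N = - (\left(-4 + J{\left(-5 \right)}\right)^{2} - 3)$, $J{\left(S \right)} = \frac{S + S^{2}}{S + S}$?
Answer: $12100$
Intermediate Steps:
$J{\left(S \right)} = \frac{S + S^{2}}{2 S}$
$N = -33$ ($N = - (\left(-4 + \left(\frac{1}{2} + \frac{1}{2} \left(-5\right)\right)\right)^{2} - 3) = - (\left(-4 + \left(\frac{1}{2} - \frac{5}{2}\right)\right)^{2} - 3) = - (\left(-4 - 2\right)^{2} - 3) = - (\left(-6\right)^{2} - 3) = - (36 - 3) = \left(-1\right) 33 = -33$)
$\left(N - 77\right)^{2} = \left(-33 - 77\right)^{2} = \left(-110\right)^{2} = 12100$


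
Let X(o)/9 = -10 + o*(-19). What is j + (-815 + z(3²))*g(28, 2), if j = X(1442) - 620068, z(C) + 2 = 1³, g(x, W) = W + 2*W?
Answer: -871636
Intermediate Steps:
X(o) = -90 - 171*o (X(o) = 9*(-10 + o*(-19)) = 9*(-10 - 19*o) = -90 - 171*o)
g(x, W) = 3*W
z(C) = -1 (z(C) = -2 + 1³ = -2 + 1 = -1)
j = -866740 (j = (-90 - 171*1442) - 620068 = (-90 - 246582) - 620068 = -246672 - 620068 = -866740)
j + (-815 + z(3²))*g(28, 2) = -866740 + (-815 - 1)*(3*2) = -866740 - 816*6 = -866740 - 4896 = -871636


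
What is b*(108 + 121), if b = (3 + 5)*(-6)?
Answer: -10992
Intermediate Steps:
b = -48 (b = 8*(-6) = -48)
b*(108 + 121) = -48*(108 + 121) = -48*229 = -10992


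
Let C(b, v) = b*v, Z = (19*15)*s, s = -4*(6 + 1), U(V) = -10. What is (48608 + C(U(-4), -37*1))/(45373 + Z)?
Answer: 48978/37393 ≈ 1.3098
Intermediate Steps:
s = -28 (s = -4*7 = -28)
Z = -7980 (Z = (19*15)*(-28) = 285*(-28) = -7980)
(48608 + C(U(-4), -37*1))/(45373 + Z) = (48608 - (-370))/(45373 - 7980) = (48608 - 10*(-37))/37393 = (48608 + 370)*(1/37393) = 48978*(1/37393) = 48978/37393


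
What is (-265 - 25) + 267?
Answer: -23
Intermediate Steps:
(-265 - 25) + 267 = -290 + 267 = -23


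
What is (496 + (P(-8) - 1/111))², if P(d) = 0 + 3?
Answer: 3067830544/12321 ≈ 2.4899e+5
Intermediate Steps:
P(d) = 3
(496 + (P(-8) - 1/111))² = (496 + (3 - 1/111))² = (496 + 332/111)² = (55388/111)² = 3067830544/12321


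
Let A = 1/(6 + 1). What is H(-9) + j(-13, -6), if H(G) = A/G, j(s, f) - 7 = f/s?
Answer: 6098/819 ≈ 7.4457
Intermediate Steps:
A = ⅐ (A = 1/7 = ⅐ ≈ 0.14286)
j(s, f) = 7 + f/s
H(G) = 1/(7*G)
H(-9) + j(-13, -6) = (⅐)/(-9) + (7 - 6/(-13)) = (⅐)*(-⅑) + (7 - 6*(-1/13)) = -1/63 + (7 + 6/13) = -1/63 + 97/13 = 6098/819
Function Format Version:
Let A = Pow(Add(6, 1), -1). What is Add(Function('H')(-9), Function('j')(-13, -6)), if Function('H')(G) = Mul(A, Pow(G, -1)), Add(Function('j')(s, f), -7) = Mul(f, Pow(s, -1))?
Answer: Rational(6098, 819) ≈ 7.4457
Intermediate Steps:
A = Rational(1, 7) (A = Pow(7, -1) = Rational(1, 7) ≈ 0.14286)
Function('j')(s, f) = Add(7, Mul(f, Pow(s, -1)))
Function('H')(G) = Mul(Rational(1, 7), Pow(G, -1))
Add(Function('H')(-9), Function('j')(-13, -6)) = Add(Mul(Rational(1, 7), Pow(-9, -1)), Add(7, Mul(-6, Pow(-13, -1)))) = Add(Mul(Rational(1, 7), Rational(-1, 9)), Add(7, Mul(-6, Rational(-1, 13)))) = Add(Rational(-1, 63), Add(7, Rational(6, 13))) = Add(Rational(-1, 63), Rational(97, 13)) = Rational(6098, 819)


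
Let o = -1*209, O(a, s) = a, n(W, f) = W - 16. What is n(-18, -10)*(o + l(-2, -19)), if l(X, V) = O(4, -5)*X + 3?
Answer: 7276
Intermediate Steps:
n(W, f) = -16 + W
l(X, V) = 3 + 4*X (l(X, V) = 4*X + 3 = 3 + 4*X)
o = -209
n(-18, -10)*(o + l(-2, -19)) = (-16 - 18)*(-209 + (3 + 4*(-2))) = -34*(-209 + (3 - 8)) = -34*(-209 - 5) = -34*(-214) = 7276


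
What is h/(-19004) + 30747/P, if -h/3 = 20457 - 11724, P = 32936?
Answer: 361801563/156478936 ≈ 2.3121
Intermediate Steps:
h = -26199 (h = -3*(20457 - 11724) = -3*8733 = -26199)
h/(-19004) + 30747/P = -26199/(-19004) + 30747/32936 = -26199*(-1/19004) + 30747*(1/32936) = 26199/19004 + 30747/32936 = 361801563/156478936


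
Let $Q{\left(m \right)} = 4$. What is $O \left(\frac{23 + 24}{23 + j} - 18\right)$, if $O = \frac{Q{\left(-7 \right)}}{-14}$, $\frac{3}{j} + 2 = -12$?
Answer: $\frac{10168}{2233} \approx 4.5535$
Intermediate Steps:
$j = - \frac{3}{14}$ ($j = \frac{3}{-2 - 12} = \frac{3}{-14} = 3 \left(- \frac{1}{14}\right) = - \frac{3}{14} \approx -0.21429$)
$O = - \frac{2}{7}$ ($O = \frac{4}{-14} = 4 \left(- \frac{1}{14}\right) = - \frac{2}{7} \approx -0.28571$)
$O \left(\frac{23 + 24}{23 + j} - 18\right) = - \frac{2 \left(\frac{23 + 24}{23 - \frac{3}{14}} - 18\right)}{7} = - \frac{2 \left(\frac{47}{\frac{319}{14}} - 18\right)}{7} = - \frac{2 \left(47 \cdot \frac{14}{319} - 18\right)}{7} = - \frac{2 \left(\frac{658}{319} - 18\right)}{7} = \left(- \frac{2}{7}\right) \left(- \frac{5084}{319}\right) = \frac{10168}{2233}$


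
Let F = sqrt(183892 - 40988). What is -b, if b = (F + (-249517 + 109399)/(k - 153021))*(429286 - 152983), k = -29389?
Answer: -19357511877/91205 - 552606*sqrt(35726) ≈ -1.0466e+8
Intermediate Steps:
F = 2*sqrt(35726) (F = sqrt(142904) = 2*sqrt(35726) ≈ 378.03)
b = 19357511877/91205 + 552606*sqrt(35726) (b = (2*sqrt(35726) + (-249517 + 109399)/(-29389 - 153021))*(429286 - 152983) = (2*sqrt(35726) - 140118/(-182410))*276303 = (2*sqrt(35726) - 140118*(-1/182410))*276303 = (2*sqrt(35726) + 70059/91205)*276303 = (70059/91205 + 2*sqrt(35726))*276303 = 19357511877/91205 + 552606*sqrt(35726) ≈ 1.0466e+8)
-b = -(19357511877/91205 + 552606*sqrt(35726)) = -19357511877/91205 - 552606*sqrt(35726)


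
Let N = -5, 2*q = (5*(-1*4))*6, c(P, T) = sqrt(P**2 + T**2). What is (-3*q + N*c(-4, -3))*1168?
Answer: 181040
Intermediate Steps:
q = -60 (q = ((5*(-1*4))*6)/2 = ((5*(-4))*6)/2 = (-20*6)/2 = (1/2)*(-120) = -60)
(-3*q + N*c(-4, -3))*1168 = (-3*(-60) - 5*sqrt((-4)**2 + (-3)**2))*1168 = (180 - 5*sqrt(16 + 9))*1168 = (180 - 5*sqrt(25))*1168 = (180 - 5*5)*1168 = (180 - 25)*1168 = 155*1168 = 181040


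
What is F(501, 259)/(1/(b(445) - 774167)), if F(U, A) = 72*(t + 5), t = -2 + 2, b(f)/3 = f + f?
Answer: -277738920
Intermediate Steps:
b(f) = 6*f (b(f) = 3*(f + f) = 3*(2*f) = 6*f)
t = 0
F(U, A) = 360 (F(U, A) = 72*(0 + 5) = 72*5 = 360)
F(501, 259)/(1/(b(445) - 774167)) = 360/(1/(6*445 - 774167)) = 360/(1/(2670 - 774167)) = 360/(1/(-771497)) = 360/(-1/771497) = 360*(-771497) = -277738920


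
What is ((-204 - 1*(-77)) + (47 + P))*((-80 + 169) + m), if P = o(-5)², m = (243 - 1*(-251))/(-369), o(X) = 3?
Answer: -2296637/369 ≈ -6223.9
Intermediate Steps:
m = -494/369 (m = (243 + 251)*(-1/369) = 494*(-1/369) = -494/369 ≈ -1.3388)
P = 9 (P = 3² = 9)
((-204 - 1*(-77)) + (47 + P))*((-80 + 169) + m) = ((-204 - 1*(-77)) + (47 + 9))*((-80 + 169) - 494/369) = ((-204 + 77) + 56)*(89 - 494/369) = (-127 + 56)*(32347/369) = -71*32347/369 = -2296637/369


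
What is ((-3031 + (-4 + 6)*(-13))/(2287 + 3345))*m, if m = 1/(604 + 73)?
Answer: -3057/3812864 ≈ -0.00080176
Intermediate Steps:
m = 1/677 ≈ 0.0014771
((-3031 + (-4 + 6)*(-13))/(2287 + 3345))*m = ((-3031 + (-4 + 6)*(-13))/(2287 + 3345))*(1/677) = ((-3031 + 2*(-13))/5632)*(1/677) = ((-3031 - 26)*(1/5632))*(1/677) = -3057*1/5632*(1/677) = -3057/5632*1/677 = -3057/3812864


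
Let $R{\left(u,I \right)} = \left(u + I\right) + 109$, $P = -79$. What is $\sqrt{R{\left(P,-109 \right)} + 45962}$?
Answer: $\sqrt{45883} \approx 214.2$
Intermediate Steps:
$R{\left(u,I \right)} = 109 + I + u$ ($R{\left(u,I \right)} = \left(I + u\right) + 109 = 109 + I + u$)
$\sqrt{R{\left(P,-109 \right)} + 45962} = \sqrt{\left(109 - 109 - 79\right) + 45962} = \sqrt{-79 + 45962} = \sqrt{45883}$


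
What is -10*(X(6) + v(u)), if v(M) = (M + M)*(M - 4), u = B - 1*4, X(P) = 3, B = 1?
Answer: -450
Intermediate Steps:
u = -3 (u = 1 - 1*4 = 1 - 4 = -3)
v(M) = 2*M*(-4 + M) (v(M) = (2*M)*(-4 + M) = 2*M*(-4 + M))
-10*(X(6) + v(u)) = -10*(3 + 2*(-3)*(-4 - 3)) = -10*(3 + 2*(-3)*(-7)) = -10*(3 + 42) = -10*45 = -450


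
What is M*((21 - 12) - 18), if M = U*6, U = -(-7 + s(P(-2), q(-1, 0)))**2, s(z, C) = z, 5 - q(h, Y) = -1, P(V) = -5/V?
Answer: 2187/2 ≈ 1093.5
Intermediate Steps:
q(h, Y) = 6 (q(h, Y) = 5 - 1*(-1) = 5 + 1 = 6)
U = -81/4 (U = -(-7 - 5/(-2))**2 = -(-7 - 5*(-1/2))**2 = -(-7 + 5/2)**2 = -(-9/2)**2 = -1*81/4 = -81/4 ≈ -20.250)
M = -243/2 (M = -81/4*6 = -243/2 ≈ -121.50)
M*((21 - 12) - 18) = -243*((21 - 12) - 18)/2 = -243*(9 - 18)/2 = -243/2*(-9) = 2187/2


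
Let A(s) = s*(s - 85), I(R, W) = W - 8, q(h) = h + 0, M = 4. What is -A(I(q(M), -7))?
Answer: -1500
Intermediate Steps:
q(h) = h
I(R, W) = -8 + W
A(s) = s*(-85 + s)
-A(I(q(M), -7)) = -(-8 - 7)*(-85 + (-8 - 7)) = -(-15)*(-85 - 15) = -(-15)*(-100) = -1*1500 = -1500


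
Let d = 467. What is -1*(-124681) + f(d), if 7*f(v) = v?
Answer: 873234/7 ≈ 1.2475e+5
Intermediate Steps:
f(v) = v/7
-1*(-124681) + f(d) = -1*(-124681) + (1/7)*467 = 124681 + 467/7 = 873234/7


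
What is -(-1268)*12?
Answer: 15216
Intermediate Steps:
-(-1268)*12 = -1268*(-12) = 15216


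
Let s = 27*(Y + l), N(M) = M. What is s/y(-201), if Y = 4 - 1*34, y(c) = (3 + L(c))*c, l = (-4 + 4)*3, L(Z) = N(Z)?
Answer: -15/737 ≈ -0.020353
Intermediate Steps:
L(Z) = Z
l = 0 (l = 0*3 = 0)
y(c) = c*(3 + c) (y(c) = (3 + c)*c = c*(3 + c))
Y = -30 (Y = 4 - 34 = -30)
s = -810 (s = 27*(-30 + 0) = 27*(-30) = -810)
s/y(-201) = -810*(-1/(201*(3 - 201))) = -810/((-201*(-198))) = -810/39798 = -810*1/39798 = -15/737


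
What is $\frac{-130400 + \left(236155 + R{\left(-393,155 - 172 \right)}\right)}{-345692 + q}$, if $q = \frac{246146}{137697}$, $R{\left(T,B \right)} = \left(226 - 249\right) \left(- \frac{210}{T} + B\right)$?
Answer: $- \frac{957236221326}{3117833089159} \approx -0.30702$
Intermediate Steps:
$R{\left(T,B \right)} = - 23 B + \frac{4830}{T}$ ($R{\left(T,B \right)} = - 23 \left(B - \frac{210}{T}\right) = - 23 B + \frac{4830}{T}$)
$q = \frac{246146}{137697}$ ($q = 246146 \cdot \frac{1}{137697} = \frac{246146}{137697} \approx 1.7876$)
$\frac{-130400 + \left(236155 + R{\left(-393,155 - 172 \right)}\right)}{-345692 + q} = \frac{-130400 + \left(236155 - \left(\frac{1610}{131} + 23 \left(155 - 172\right)\right)\right)}{-345692 + \frac{246146}{137697}} = \frac{-130400 + \left(236155 - \left(\frac{1610}{131} + 23 \left(155 - 172\right)\right)\right)}{- \frac{47600505178}{137697}} = \left(-130400 + \left(236155 - - \frac{49611}{131}\right)\right) \left(- \frac{137697}{47600505178}\right) = \left(-130400 + \left(236155 + \left(391 - \frac{1610}{131}\right)\right)\right) \left(- \frac{137697}{47600505178}\right) = \left(-130400 + \left(236155 + \frac{49611}{131}\right)\right) \left(- \frac{137697}{47600505178}\right) = \left(-130400 + \frac{30985916}{131}\right) \left(- \frac{137697}{47600505178}\right) = \frac{13903516}{131} \left(- \frac{137697}{47600505178}\right) = - \frac{957236221326}{3117833089159}$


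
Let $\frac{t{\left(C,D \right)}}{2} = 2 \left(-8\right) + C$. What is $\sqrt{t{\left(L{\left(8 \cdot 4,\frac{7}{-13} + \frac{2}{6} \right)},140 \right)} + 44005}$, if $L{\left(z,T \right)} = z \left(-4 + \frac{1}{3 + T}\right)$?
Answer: $\frac{\sqrt{519673741}}{109} \approx 209.14$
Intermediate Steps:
$t{\left(C,D \right)} = -32 + 2 C$ ($t{\left(C,D \right)} = 2 \left(2 \left(-8\right) + C\right) = 2 \left(-16 + C\right) = -32 + 2 C$)
$\sqrt{t{\left(L{\left(8 \cdot 4,\frac{7}{-13} + \frac{2}{6} \right)},140 \right)} + 44005} = \sqrt{\left(-32 + 2 \left(- \frac{8 \cdot 4 \left(11 + 4 \left(\frac{7}{-13} + \frac{2}{6}\right)\right)}{3 + \left(\frac{7}{-13} + \frac{2}{6}\right)}\right)\right) + 44005} = \sqrt{\left(-32 + 2 \left(\left(-1\right) 32 \frac{1}{3 + \left(7 \left(- \frac{1}{13}\right) + 2 \cdot \frac{1}{6}\right)} \left(11 + 4 \left(7 \left(- \frac{1}{13}\right) + 2 \cdot \frac{1}{6}\right)\right)\right)\right) + 44005} = \sqrt{\left(-32 + 2 \left(\left(-1\right) 32 \frac{1}{3 + \left(- \frac{7}{13} + \frac{1}{3}\right)} \left(11 + 4 \left(- \frac{7}{13} + \frac{1}{3}\right)\right)\right)\right) + 44005} = \sqrt{\left(-32 + 2 \left(\left(-1\right) 32 \frac{1}{3 - \frac{8}{39}} \left(11 + 4 \left(- \frac{8}{39}\right)\right)\right)\right) + 44005} = \sqrt{\left(-32 + 2 \left(\left(-1\right) 32 \frac{1}{\frac{109}{39}} \left(11 - \frac{32}{39}\right)\right)\right) + 44005} = \sqrt{\left(-32 + 2 \left(\left(-1\right) 32 \cdot \frac{39}{109} \cdot \frac{397}{39}\right)\right) + 44005} = \sqrt{\left(-32 + 2 \left(- \frac{12704}{109}\right)\right) + 44005} = \sqrt{\left(-32 - \frac{25408}{109}\right) + 44005} = \sqrt{- \frac{28896}{109} + 44005} = \sqrt{\frac{4767649}{109}} = \frac{\sqrt{519673741}}{109}$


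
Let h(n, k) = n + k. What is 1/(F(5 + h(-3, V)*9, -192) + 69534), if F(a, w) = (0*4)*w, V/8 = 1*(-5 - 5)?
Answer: 1/69534 ≈ 1.4381e-5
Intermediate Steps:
V = -80 (V = 8*(1*(-5 - 5)) = 8*(1*(-10)) = 8*(-10) = -80)
h(n, k) = k + n
F(a, w) = 0 (F(a, w) = 0*w = 0)
1/(F(5 + h(-3, V)*9, -192) + 69534) = 1/(0 + 69534) = 1/69534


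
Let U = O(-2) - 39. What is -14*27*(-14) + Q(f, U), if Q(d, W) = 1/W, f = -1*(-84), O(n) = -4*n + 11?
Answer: 105839/20 ≈ 5292.0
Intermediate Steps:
O(n) = 11 - 4*n
f = 84
U = -20 (U = (11 - 4*(-2)) - 39 = (11 + 8) - 39 = 19 - 39 = -20)
-14*27*(-14) + Q(f, U) = -14*27*(-14) + 1/(-20) = -378*(-14) - 1/20 = 5292 - 1/20 = 105839/20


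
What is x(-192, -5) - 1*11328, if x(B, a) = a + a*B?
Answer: -10373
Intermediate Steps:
x(B, a) = a + B*a
x(-192, -5) - 1*11328 = -5*(1 - 192) - 1*11328 = -5*(-191) - 11328 = 955 - 11328 = -10373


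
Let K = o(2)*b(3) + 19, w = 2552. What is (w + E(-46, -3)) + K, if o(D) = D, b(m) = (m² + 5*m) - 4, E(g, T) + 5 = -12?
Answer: 2594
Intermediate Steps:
E(g, T) = -17 (E(g, T) = -5 - 12 = -17)
b(m) = -4 + m² + 5*m
K = 59 (K = 2*(-4 + 3² + 5*3) + 19 = 2*(-4 + 9 + 15) + 19 = 2*20 + 19 = 40 + 19 = 59)
(w + E(-46, -3)) + K = (2552 - 17) + 59 = 2535 + 59 = 2594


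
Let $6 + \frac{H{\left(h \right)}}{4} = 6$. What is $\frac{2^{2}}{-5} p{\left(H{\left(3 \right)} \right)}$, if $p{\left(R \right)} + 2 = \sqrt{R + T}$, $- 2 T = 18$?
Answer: $\frac{8}{5} - \frac{12 i}{5} \approx 1.6 - 2.4 i$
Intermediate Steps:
$H{\left(h \right)} = 0$ ($H{\left(h \right)} = -24 + 4 \cdot 6 = -24 + 24 = 0$)
$T = -9$ ($T = \left(- \frac{1}{2}\right) 18 = -9$)
$p{\left(R \right)} = -2 + \sqrt{-9 + R}$ ($p{\left(R \right)} = -2 + \sqrt{R - 9} = -2 + \sqrt{-9 + R}$)
$\frac{2^{2}}{-5} p{\left(H{\left(3 \right)} \right)} = \frac{2^{2}}{-5} \left(-2 + \sqrt{-9 + 0}\right) = 4 \left(- \frac{1}{5}\right) \left(-2 + \sqrt{-9}\right) = - \frac{4 \left(-2 + 3 i\right)}{5} = \frac{8}{5} - \frac{12 i}{5}$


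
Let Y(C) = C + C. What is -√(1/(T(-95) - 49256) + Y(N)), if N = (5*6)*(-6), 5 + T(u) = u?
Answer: -I*√24360148731/8226 ≈ -18.974*I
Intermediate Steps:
T(u) = -5 + u
N = -180 (N = 30*(-6) = -180)
Y(C) = 2*C
-√(1/(T(-95) - 49256) + Y(N)) = -√(1/((-5 - 95) - 49256) + 2*(-180)) = -√(1/(-100 - 49256) - 360) = -√(1/(-49356) - 360) = -√(-1/49356 - 360) = -√(-17768161/49356) = -I*√24360148731/8226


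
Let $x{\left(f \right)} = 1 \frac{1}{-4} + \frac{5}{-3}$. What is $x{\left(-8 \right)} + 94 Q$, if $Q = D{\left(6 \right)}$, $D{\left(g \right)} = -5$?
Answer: $- \frac{5663}{12} \approx -471.92$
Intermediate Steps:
$x{\left(f \right)} = - \frac{23}{12}$ ($x{\left(f \right)} = 1 \left(- \frac{1}{4}\right) + 5 \left(- \frac{1}{3}\right) = - \frac{1}{4} - \frac{5}{3} = - \frac{23}{12}$)
$Q = -5$
$x{\left(-8 \right)} + 94 Q = - \frac{23}{12} + 94 \left(-5\right) = - \frac{23}{12} - 470 = - \frac{5663}{12}$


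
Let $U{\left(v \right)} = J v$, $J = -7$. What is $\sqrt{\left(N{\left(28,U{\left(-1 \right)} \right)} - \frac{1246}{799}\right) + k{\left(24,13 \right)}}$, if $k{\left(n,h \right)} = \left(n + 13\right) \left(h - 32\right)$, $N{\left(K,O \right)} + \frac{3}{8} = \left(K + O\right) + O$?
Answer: $\frac{i \sqrt{6771488246}}{3196} \approx 25.747 i$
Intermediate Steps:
$U{\left(v \right)} = - 7 v$
$N{\left(K,O \right)} = - \frac{3}{8} + K + 2 O$ ($N{\left(K,O \right)} = - \frac{3}{8} + \left(\left(K + O\right) + O\right) = - \frac{3}{8} + \left(K + 2 O\right) = - \frac{3}{8} + K + 2 O$)
$k{\left(n,h \right)} = \left(-32 + h\right) \left(13 + n\right)$ ($k{\left(n,h \right)} = \left(13 + n\right) \left(-32 + h\right) = \left(-32 + h\right) \left(13 + n\right)$)
$\sqrt{\left(N{\left(28,U{\left(-1 \right)} \right)} - \frac{1246}{799}\right) + k{\left(24,13 \right)}} = \sqrt{\left(\left(- \frac{3}{8} + 28 + 2 \left(\left(-7\right) \left(-1\right)\right)\right) - \frac{1246}{799}\right) + \left(-416 - 768 + 13 \cdot 13 + 13 \cdot 24\right)} = \sqrt{\left(\left(- \frac{3}{8} + 28 + 2 \cdot 7\right) - \frac{1246}{799}\right) + \left(-416 - 768 + 169 + 312\right)} = \sqrt{\left(\left(- \frac{3}{8} + 28 + 14\right) - \frac{1246}{799}\right) - 703} = \sqrt{\left(\frac{333}{8} - \frac{1246}{799}\right) - 703} = \sqrt{\frac{256099}{6392} - 703} = \sqrt{- \frac{4237477}{6392}} = \frac{i \sqrt{6771488246}}{3196}$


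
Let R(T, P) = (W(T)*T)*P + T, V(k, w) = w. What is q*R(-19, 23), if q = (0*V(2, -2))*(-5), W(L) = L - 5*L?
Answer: 0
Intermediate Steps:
W(L) = -4*L
R(T, P) = T - 4*P*T**2 (R(T, P) = ((-4*T)*T)*P + T = (-4*T**2)*P + T = -4*P*T**2 + T = T - 4*P*T**2)
q = 0 (q = (0*(-2))*(-5) = 0*(-5) = 0)
q*R(-19, 23) = 0*(-19*(1 - 4*23*(-19))) = 0*(-19*(1 + 1748)) = 0*(-19*1749) = 0*(-33231) = 0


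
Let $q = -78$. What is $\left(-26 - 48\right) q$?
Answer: $5772$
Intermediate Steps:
$\left(-26 - 48\right) q = \left(-26 - 48\right) \left(-78\right) = \left(-74\right) \left(-78\right) = 5772$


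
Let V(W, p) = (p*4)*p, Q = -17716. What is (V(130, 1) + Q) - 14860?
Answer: -32572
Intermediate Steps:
V(W, p) = 4*p**2 (V(W, p) = (4*p)*p = 4*p**2)
(V(130, 1) + Q) - 14860 = (4*1**2 - 17716) - 14860 = (4*1 - 17716) - 14860 = (4 - 17716) - 14860 = -17712 - 14860 = -32572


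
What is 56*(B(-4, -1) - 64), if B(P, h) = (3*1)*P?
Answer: -4256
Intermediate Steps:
B(P, h) = 3*P
56*(B(-4, -1) - 64) = 56*(3*(-4) - 64) = 56*(-12 - 64) = 56*(-76) = -4256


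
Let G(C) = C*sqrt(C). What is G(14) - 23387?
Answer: -23387 + 14*sqrt(14) ≈ -23335.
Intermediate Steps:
G(C) = C**(3/2)
G(14) - 23387 = 14**(3/2) - 23387 = 14*sqrt(14) - 23387 = -23387 + 14*sqrt(14)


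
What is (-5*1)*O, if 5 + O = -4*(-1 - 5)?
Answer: -95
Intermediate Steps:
O = 19 (O = -5 - 4*(-1 - 5) = -5 - 4*(-6) = -5 + 24 = 19)
(-5*1)*O = -5*1*19 = -5*19 = -95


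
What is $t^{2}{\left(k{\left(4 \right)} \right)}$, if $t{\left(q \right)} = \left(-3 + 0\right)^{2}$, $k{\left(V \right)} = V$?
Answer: $81$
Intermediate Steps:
$t{\left(q \right)} = 9$ ($t{\left(q \right)} = \left(-3\right)^{2} = 9$)
$t^{2}{\left(k{\left(4 \right)} \right)} = 9^{2} = 81$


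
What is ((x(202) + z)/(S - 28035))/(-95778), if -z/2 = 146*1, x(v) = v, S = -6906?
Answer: -5/185921061 ≈ -2.6893e-8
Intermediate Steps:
z = -292 ≈ -292.00
((x(202) + z)/(S - 28035))/(-95778) = ((202 - 292)/(-6906 - 28035))/(-95778) = -90/(-34941)*(-1/95778) = -90*(-1/34941)*(-1/95778) = (30/11647)*(-1/95778) = -5/185921061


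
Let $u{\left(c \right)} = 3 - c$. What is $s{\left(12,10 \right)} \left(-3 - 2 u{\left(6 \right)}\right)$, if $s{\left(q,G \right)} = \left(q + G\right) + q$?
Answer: $102$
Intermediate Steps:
$s{\left(q,G \right)} = G + 2 q$ ($s{\left(q,G \right)} = \left(G + q\right) + q = G + 2 q$)
$s{\left(12,10 \right)} \left(-3 - 2 u{\left(6 \right)}\right) = \left(10 + 2 \cdot 12\right) \left(-3 - 2 \left(3 - 6\right)\right) = \left(10 + 24\right) \left(-3 - 2 \left(3 - 6\right)\right) = 34 \left(-3 - -6\right) = 34 \left(-3 + 6\right) = 34 \cdot 3 = 102$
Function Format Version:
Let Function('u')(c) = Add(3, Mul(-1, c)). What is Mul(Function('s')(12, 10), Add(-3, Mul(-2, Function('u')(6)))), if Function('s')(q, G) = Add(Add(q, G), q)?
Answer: 102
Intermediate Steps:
Function('s')(q, G) = Add(G, Mul(2, q)) (Function('s')(q, G) = Add(Add(G, q), q) = Add(G, Mul(2, q)))
Mul(Function('s')(12, 10), Add(-3, Mul(-2, Function('u')(6)))) = Mul(Add(10, Mul(2, 12)), Add(-3, Mul(-2, Add(3, Mul(-1, 6))))) = Mul(Add(10, 24), Add(-3, Mul(-2, Add(3, -6)))) = Mul(34, Add(-3, Mul(-2, -3))) = Mul(34, Add(-3, 6)) = Mul(34, 3) = 102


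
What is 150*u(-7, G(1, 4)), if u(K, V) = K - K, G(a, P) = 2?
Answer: 0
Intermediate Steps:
u(K, V) = 0
150*u(-7, G(1, 4)) = 150*0 = 0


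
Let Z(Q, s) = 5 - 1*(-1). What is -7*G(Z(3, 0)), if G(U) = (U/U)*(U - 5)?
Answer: -7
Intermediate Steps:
Z(Q, s) = 6 (Z(Q, s) = 5 + 1 = 6)
G(U) = -5 + U (G(U) = 1*(-5 + U) = -5 + U)
-7*G(Z(3, 0)) = -7*(-5 + 6) = -7*1 = -7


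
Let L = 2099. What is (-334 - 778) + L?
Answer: 987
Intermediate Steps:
(-334 - 778) + L = (-334 - 778) + 2099 = -1112 + 2099 = 987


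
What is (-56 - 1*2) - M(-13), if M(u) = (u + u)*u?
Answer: -396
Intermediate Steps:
M(u) = 2*u**2 (M(u) = (2*u)*u = 2*u**2)
(-56 - 1*2) - M(-13) = (-56 - 1*2) - 2*(-13)**2 = (-56 - 2) - 2*169 = -58 - 1*338 = -58 - 338 = -396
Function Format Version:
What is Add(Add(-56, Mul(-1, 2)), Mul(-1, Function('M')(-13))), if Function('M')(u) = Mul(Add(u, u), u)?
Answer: -396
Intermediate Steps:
Function('M')(u) = Mul(2, Pow(u, 2)) (Function('M')(u) = Mul(Mul(2, u), u) = Mul(2, Pow(u, 2)))
Add(Add(-56, Mul(-1, 2)), Mul(-1, Function('M')(-13))) = Add(Add(-56, Mul(-1, 2)), Mul(-1, Mul(2, Pow(-13, 2)))) = Add(Add(-56, -2), Mul(-1, Mul(2, 169))) = Add(-58, Mul(-1, 338)) = Add(-58, -338) = -396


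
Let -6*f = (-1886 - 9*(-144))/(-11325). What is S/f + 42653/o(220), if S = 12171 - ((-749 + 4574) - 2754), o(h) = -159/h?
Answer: -12546131440/9381 ≈ -1.3374e+6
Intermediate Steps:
S = 11100 (S = 12171 - (3825 - 2754) = 12171 - 1*1071 = 12171 - 1071 = 11100)
f = -59/6795 (f = -(-1886 - 9*(-144))/(6*(-11325)) = -(-1886 - 1*(-1296))*(-1)/(6*11325) = -(-1886 + 1296)*(-1)/(6*11325) = -(-295)*(-1)/(3*11325) = -1/6*118/2265 = -59/6795 ≈ -0.0086828)
S/f + 42653/o(220) = 11100/(-59/6795) + 42653/((-159/220)) = 11100*(-6795/59) + 42653/((-159*1/220)) = -75424500/59 + 42653/(-159/220) = -75424500/59 + 42653*(-220/159) = -75424500/59 - 9383660/159 = -12546131440/9381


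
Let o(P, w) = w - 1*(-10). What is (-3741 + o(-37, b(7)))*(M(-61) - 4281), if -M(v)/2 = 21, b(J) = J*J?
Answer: 15917286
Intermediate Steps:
b(J) = J**2
o(P, w) = 10 + w (o(P, w) = w + 10 = 10 + w)
M(v) = -42 (M(v) = -2*21 = -42)
(-3741 + o(-37, b(7)))*(M(-61) - 4281) = (-3741 + (10 + 7**2))*(-42 - 4281) = (-3741 + (10 + 49))*(-4323) = (-3741 + 59)*(-4323) = -3682*(-4323) = 15917286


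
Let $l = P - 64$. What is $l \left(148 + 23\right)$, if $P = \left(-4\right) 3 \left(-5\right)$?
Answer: $-684$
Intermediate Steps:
$P = 60$ ($P = \left(-12\right) \left(-5\right) = 60$)
$l = -4$ ($l = 60 - 64 = -4$)
$l \left(148 + 23\right) = - 4 \left(148 + 23\right) = \left(-4\right) 171 = -684$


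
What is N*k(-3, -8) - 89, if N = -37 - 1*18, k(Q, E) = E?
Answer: 351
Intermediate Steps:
N = -55 (N = -37 - 18 = -55)
N*k(-3, -8) - 89 = -55*(-8) - 89 = 440 - 89 = 351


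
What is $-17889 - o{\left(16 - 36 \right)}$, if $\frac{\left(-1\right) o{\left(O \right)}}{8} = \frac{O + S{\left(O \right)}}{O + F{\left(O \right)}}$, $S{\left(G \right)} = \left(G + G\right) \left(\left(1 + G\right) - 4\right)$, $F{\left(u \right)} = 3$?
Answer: $- \frac{311313}{17} \approx -18313.0$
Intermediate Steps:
$S{\left(G \right)} = 2 G \left(-3 + G\right)$
$o{\left(O \right)} = - \frac{8 \left(O + 2 O \left(-3 + O\right)\right)}{3 + O}$ ($o{\left(O \right)} = - 8 \frac{O + 2 O \left(-3 + O\right)}{O + 3} = - 8 \frac{O + 2 O \left(-3 + O\right)}{3 + O} = - \frac{8 \left(O + 2 O \left(-3 + O\right)\right)}{3 + O}$)
$-17889 - o{\left(16 - 36 \right)} = -17889 - \frac{8 \left(16 - 36\right) \left(5 - 2 \left(16 - 36\right)\right)}{3 + \left(16 - 36\right)} = -17889 - 8 \left(-20\right) \frac{1}{3 - 20} \left(5 - -40\right) = -17889 - 8 \left(-20\right) \frac{1}{-17} \left(5 + 40\right) = -17889 - 8 \left(-20\right) \left(- \frac{1}{17}\right) 45 = -17889 - \frac{7200}{17} = - \frac{311313}{17}$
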